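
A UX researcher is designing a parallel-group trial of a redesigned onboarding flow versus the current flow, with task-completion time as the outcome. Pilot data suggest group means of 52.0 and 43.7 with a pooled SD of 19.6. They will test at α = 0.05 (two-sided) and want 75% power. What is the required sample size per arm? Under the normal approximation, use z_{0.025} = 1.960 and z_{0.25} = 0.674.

n = 78 per group

Cohen's d = |M₁ − M₂| / SD_pooled = |52.0 − 43.7| / 19.6 = 8.3 / 19.6 = 0.423.
For two independent groups with equal n: n = 2·((z_{α/2} + z_β) / d)².
z_{α/2} + z_β = 1.960 + 0.674 = 2.634.
n = 2 × (2.634 / 0.423)² = 2 × 6.227² = 2 × 38.77 = 77.5.
Round up to the next whole participant.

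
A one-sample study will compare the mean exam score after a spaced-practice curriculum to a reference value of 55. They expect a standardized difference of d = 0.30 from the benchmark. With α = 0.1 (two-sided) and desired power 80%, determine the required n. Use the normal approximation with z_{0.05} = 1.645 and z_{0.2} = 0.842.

n = 69

For a one-sample test: n = ((z_{α/2} + z_β) / d)².
z_{α/2} + z_β = 1.645 + 0.842 = 2.487.
n = (2.487 / 0.30)² = 8.290² = 68.72.
Round up.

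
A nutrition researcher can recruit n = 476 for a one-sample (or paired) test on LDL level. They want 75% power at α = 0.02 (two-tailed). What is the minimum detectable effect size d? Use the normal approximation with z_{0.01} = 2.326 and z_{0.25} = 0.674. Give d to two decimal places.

d_min ≈ 0.14

For a single sample (or paired design) of n = 476: d_min = (z_{α/2} + z_β)/√n.
z-sum = 2.326 + 0.674 = 3.000.
d_min = 3.000 / √476 = 3.000 / 21.817 = 0.138.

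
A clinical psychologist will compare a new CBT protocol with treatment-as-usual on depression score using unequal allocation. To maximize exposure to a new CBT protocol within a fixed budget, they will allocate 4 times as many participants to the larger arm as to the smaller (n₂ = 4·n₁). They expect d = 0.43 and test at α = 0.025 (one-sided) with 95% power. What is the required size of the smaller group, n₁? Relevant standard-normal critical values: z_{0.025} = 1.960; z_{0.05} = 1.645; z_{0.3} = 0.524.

n₁ = 88

With allocation ratio k = n₂/n₁ = 4, Var(x̄₁−x̄₂) = σ²(1/n₁ + 1/(k·n₁)) = σ²·(k+1)/(k·n₁).
So n₁ = (1 + 1/k)·((z_{α} + z_β)/d)² = 1.250 × (3.605/0.43)².
n₁ = 1.250 × 70.29 = 87.9.
Round up: n₁ = 88, giving n₂ = 4 × 88 = 352.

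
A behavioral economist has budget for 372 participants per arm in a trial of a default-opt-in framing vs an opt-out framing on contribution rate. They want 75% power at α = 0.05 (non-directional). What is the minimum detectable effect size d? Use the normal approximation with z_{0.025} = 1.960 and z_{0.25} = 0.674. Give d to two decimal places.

d_min ≈ 0.19

For two independent groups of n = 372 each: d_min = (z_{α/2} + z_β)·√(2/n).
z-sum = 1.960 + 0.674 = 2.634.
d_min = 2.634 × √(2/372) = 2.634 × 0.0733 = 0.193.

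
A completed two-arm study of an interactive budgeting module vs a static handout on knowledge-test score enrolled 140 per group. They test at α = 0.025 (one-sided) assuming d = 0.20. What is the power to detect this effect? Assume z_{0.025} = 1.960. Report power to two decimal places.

For two equal groups, power = Φ(d·√(n/2) − z_{α}).
d·√(n/2) = 0.20 × √(140/2) = 0.20 × 8.367 = 1.673.
z_β = 1.673 − 1.960 = -0.287.
Power = Φ(-0.287) = 0.387.

power ≈ 0.39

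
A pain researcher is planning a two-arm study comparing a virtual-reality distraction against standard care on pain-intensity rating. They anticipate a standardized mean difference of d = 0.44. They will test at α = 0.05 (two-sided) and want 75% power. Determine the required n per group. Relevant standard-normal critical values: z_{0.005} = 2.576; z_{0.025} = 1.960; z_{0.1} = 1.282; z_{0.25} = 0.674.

For two independent groups with equal n: n = 2·((z_{α/2} + z_β) / d)².
z_{α/2} + z_β = 1.960 + 0.674 = 2.634.
n = 2 × (2.634 / 0.44)² = 2 × 5.986² = 2 × 35.84 = 71.7.
Round up to the next whole participant.

n = 72 per group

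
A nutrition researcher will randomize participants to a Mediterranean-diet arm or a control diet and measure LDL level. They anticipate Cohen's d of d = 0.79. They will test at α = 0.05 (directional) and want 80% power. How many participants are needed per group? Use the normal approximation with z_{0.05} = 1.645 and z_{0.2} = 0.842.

n = 20 per group

For two independent groups with equal n: n = 2·((z_{α} + z_β) / d)².
z_{α} + z_β = 1.645 + 0.842 = 2.487.
n = 2 × (2.487 / 0.79)² = 2 × 3.148² = 2 × 9.91 = 19.8.
Round up to the next whole participant.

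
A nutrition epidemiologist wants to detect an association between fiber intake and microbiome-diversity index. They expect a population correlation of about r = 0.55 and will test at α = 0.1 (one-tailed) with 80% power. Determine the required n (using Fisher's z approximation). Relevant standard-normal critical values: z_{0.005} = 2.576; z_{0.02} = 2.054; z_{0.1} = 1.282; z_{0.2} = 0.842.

n = 15

Fisher's z: C = ½·ln((1+r)/(1−r)) = ½·ln(3.4444) = 0.6184.
n = ((z_{α} + z_β)/C)² + 3.
(1.282 + 0.842) / 0.6184 = 2.124 / 0.6184 = 3.435.
n = 3.435² + 3 = 11.80 + 3 = 14.8.
Round up.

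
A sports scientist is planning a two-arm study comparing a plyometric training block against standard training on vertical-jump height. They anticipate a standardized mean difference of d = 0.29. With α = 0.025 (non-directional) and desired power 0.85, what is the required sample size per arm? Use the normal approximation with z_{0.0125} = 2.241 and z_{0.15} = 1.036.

n = 256 per group

For two independent groups with equal n: n = 2·((z_{α/2} + z_β) / d)².
z_{α/2} + z_β = 2.241 + 1.036 = 3.277.
n = 2 × (3.277 / 0.29)² = 2 × 11.300² = 2 × 127.69 = 255.4.
Round up to the next whole participant.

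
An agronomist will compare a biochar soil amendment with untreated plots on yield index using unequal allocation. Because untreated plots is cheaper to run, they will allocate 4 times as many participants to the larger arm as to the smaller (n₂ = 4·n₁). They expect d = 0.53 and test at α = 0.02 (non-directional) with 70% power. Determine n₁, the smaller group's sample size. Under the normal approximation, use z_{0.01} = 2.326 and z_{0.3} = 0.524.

n₁ = 37

With allocation ratio k = n₂/n₁ = 4, Var(x̄₁−x̄₂) = σ²(1/n₁ + 1/(k·n₁)) = σ²·(k+1)/(k·n₁).
So n₁ = (1 + 1/k)·((z_{α/2} + z_β)/d)² = 1.250 × (2.850/0.53)².
n₁ = 1.250 × 28.92 = 36.1.
Round up: n₁ = 37, giving n₂ = 4 × 37 = 148.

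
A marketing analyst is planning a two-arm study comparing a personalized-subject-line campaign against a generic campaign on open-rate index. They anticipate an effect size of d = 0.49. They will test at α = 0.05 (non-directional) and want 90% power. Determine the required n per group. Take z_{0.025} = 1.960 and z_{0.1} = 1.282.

For two independent groups with equal n: n = 2·((z_{α/2} + z_β) / d)².
z_{α/2} + z_β = 1.960 + 1.282 = 3.242.
n = 2 × (3.242 / 0.49)² = 2 × 6.616² = 2 × 43.78 = 87.6.
Round up to the next whole participant.

n = 88 per group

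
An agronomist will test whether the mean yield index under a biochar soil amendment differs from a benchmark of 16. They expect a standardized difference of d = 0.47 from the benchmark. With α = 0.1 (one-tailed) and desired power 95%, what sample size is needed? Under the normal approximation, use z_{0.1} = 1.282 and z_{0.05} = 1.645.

For a one-sample test: n = ((z_{α} + z_β) / d)².
z_{α} + z_β = 1.282 + 1.645 = 2.927.
n = (2.927 / 0.47)² = 6.228² = 38.78.
Round up.

n = 39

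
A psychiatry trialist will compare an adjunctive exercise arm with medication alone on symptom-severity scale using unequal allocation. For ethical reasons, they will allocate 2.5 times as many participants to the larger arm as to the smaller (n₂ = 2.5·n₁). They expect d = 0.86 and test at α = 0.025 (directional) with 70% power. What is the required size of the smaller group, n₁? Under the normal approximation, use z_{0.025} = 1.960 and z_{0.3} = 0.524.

n₁ = 12

With allocation ratio k = n₂/n₁ = 2.5, Var(x̄₁−x̄₂) = σ²(1/n₁ + 1/(k·n₁)) = σ²·(k+1)/(k·n₁).
So n₁ = (1 + 1/k)·((z_{α} + z_β)/d)² = 1.400 × (2.484/0.86)².
n₁ = 1.400 × 8.34 = 11.7.
Round up: n₁ = 12, giving n₂ = 2.5 × 12 = 30.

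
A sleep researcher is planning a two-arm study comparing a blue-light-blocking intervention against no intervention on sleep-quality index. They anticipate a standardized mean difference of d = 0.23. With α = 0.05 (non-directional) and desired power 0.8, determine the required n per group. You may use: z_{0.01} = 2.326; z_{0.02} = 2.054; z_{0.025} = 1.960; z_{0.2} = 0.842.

For two independent groups with equal n: n = 2·((z_{α/2} + z_β) / d)².
z_{α/2} + z_β = 1.960 + 0.842 = 2.802.
n = 2 × (2.802 / 0.23)² = 2 × 12.183² = 2 × 148.42 = 296.8.
Round up to the next whole participant.

n = 297 per group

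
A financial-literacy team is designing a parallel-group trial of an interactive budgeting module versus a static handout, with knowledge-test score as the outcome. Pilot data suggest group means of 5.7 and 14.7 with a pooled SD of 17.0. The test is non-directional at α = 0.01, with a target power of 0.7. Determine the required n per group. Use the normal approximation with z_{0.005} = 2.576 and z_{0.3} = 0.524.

n = 69 per group

Cohen's d = |M₁ − M₂| / SD_pooled = |5.7 − 14.7| / 17.0 = 9.0 / 17.0 = 0.529.
For two independent groups with equal n: n = 2·((z_{α/2} + z_β) / d)².
z_{α/2} + z_β = 2.576 + 0.524 = 3.100.
n = 2 × (3.100 / 0.529)² = 2 × 5.860² = 2 × 34.34 = 68.7.
Round up to the next whole participant.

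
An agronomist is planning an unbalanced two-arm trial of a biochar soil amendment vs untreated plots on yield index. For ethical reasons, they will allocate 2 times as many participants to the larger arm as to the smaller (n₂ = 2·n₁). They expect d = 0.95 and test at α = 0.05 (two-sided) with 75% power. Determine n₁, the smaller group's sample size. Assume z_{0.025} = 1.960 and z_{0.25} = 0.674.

With allocation ratio k = n₂/n₁ = 2, Var(x̄₁−x̄₂) = σ²(1/n₁ + 1/(k·n₁)) = σ²·(k+1)/(k·n₁).
So n₁ = (1 + 1/k)·((z_{α/2} + z_β)/d)² = 1.500 × (2.634/0.95)².
n₁ = 1.500 × 7.69 = 11.5.
Round up: n₁ = 12, giving n₂ = 2 × 12 = 24.

n₁ = 12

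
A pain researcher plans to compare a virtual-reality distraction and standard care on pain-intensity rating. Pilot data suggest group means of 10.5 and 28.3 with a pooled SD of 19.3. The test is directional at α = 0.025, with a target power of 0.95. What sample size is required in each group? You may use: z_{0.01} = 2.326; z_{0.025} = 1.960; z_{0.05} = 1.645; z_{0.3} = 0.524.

n = 31 per group

Cohen's d = |M₁ − M₂| / SD_pooled = |10.5 − 28.3| / 19.3 = 17.8 / 19.3 = 0.922.
For two independent groups with equal n: n = 2·((z_{α} + z_β) / d)².
z_{α} + z_β = 1.960 + 1.645 = 3.605.
n = 2 × (3.605 / 0.922)² = 2 × 3.910² = 2 × 15.29 = 30.6.
Round up to the next whole participant.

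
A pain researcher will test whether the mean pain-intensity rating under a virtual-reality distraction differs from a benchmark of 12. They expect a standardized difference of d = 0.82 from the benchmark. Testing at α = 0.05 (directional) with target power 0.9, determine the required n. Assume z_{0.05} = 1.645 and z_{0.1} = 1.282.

n = 13

For a one-sample test: n = ((z_{α} + z_β) / d)².
z_{α} + z_β = 1.645 + 1.282 = 2.927.
n = (2.927 / 0.82)² = 3.570² = 12.74.
Round up.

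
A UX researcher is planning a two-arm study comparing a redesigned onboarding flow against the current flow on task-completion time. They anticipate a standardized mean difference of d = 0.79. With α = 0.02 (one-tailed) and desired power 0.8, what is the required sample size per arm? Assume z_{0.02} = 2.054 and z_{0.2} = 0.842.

n = 27 per group

For two independent groups with equal n: n = 2·((z_{α} + z_β) / d)².
z_{α} + z_β = 2.054 + 0.842 = 2.896.
n = 2 × (2.896 / 0.79)² = 2 × 3.666² = 2 × 13.44 = 26.9.
Round up to the next whole participant.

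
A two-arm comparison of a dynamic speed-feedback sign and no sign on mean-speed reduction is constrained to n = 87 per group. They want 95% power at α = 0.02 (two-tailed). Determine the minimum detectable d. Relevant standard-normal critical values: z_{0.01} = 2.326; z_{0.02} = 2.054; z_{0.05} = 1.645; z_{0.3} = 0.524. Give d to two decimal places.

d_min ≈ 0.60

For two independent groups of n = 87 each: d_min = (z_{α/2} + z_β)·√(2/n).
z-sum = 2.326 + 1.645 = 3.971.
d_min = 3.971 × √(2/87) = 3.971 × 0.1516 = 0.602.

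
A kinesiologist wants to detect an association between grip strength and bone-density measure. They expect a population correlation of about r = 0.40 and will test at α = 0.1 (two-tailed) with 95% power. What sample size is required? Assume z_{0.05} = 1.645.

Fisher's z: C = ½·ln((1+r)/(1−r)) = ½·ln(2.3333) = 0.4236.
n = ((z_{α/2} + z_β)/C)² + 3.
(1.645 + 1.645) / 0.4236 = 3.290 / 0.4236 = 7.767.
n = 7.767² + 3 = 60.32 + 3 = 63.3.
Round up.

n = 64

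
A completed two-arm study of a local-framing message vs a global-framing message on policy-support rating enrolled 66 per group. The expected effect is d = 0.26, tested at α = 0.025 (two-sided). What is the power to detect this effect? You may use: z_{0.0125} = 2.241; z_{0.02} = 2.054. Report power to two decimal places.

For two equal groups, power = Φ(d·√(n/2) − z_{α/2}).
d·√(n/2) = 0.26 × √(66/2) = 0.26 × 5.745 = 1.494.
z_β = 1.494 − 2.241 = -0.747.
Power = Φ(-0.747) = 0.227.

power ≈ 0.23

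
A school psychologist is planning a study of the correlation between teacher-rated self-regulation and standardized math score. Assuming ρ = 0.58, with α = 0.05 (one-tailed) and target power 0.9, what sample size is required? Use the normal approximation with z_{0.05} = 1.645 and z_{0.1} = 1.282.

Fisher's z: C = ½·ln((1+r)/(1−r)) = ½·ln(3.7619) = 0.6625.
n = ((z_{α} + z_β)/C)² + 3.
(1.645 + 1.282) / 0.6625 = 2.927 / 0.6625 = 4.418.
n = 4.418² + 3 = 19.52 + 3 = 22.5.
Round up.

n = 23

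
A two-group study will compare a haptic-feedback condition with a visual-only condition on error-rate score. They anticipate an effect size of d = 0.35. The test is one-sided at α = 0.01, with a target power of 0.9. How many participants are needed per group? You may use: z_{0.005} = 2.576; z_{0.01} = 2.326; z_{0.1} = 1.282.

For two independent groups with equal n: n = 2·((z_{α} + z_β) / d)².
z_{α} + z_β = 2.326 + 1.282 = 3.608.
n = 2 × (3.608 / 0.35)² = 2 × 10.309² = 2 × 106.27 = 212.5.
Round up to the next whole participant.

n = 213 per group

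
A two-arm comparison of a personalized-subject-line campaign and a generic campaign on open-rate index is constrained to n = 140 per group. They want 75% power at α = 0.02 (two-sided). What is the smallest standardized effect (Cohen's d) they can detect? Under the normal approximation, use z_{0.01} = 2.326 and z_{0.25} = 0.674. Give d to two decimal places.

d_min ≈ 0.36

For two independent groups of n = 140 each: d_min = (z_{α/2} + z_β)·√(2/n).
z-sum = 2.326 + 0.674 = 3.000.
d_min = 3.000 × √(2/140) = 3.000 × 0.1195 = 0.359.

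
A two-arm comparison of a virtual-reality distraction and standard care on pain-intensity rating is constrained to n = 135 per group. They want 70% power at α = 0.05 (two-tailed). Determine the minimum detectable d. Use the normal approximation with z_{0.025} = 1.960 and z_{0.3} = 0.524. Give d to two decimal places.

For two independent groups of n = 135 each: d_min = (z_{α/2} + z_β)·√(2/n).
z-sum = 1.960 + 0.524 = 2.484.
d_min = 2.484 × √(2/135) = 2.484 × 0.1217 = 0.302.

d_min ≈ 0.30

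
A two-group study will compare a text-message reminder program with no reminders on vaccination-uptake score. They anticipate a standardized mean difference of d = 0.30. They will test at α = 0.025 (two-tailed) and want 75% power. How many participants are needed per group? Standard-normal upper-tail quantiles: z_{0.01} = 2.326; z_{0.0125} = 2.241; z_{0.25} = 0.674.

n = 189 per group

For two independent groups with equal n: n = 2·((z_{α/2} + z_β) / d)².
z_{α/2} + z_β = 2.241 + 0.674 = 2.915.
n = 2 × (2.915 / 0.30)² = 2 × 9.717² = 2 × 94.41 = 188.8.
Round up to the next whole participant.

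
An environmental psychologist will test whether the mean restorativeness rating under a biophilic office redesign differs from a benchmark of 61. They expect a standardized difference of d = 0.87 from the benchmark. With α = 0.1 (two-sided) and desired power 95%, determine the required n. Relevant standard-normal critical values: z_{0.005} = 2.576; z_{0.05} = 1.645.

n = 15

For a one-sample test: n = ((z_{α/2} + z_β) / d)².
z_{α/2} + z_β = 1.645 + 1.645 = 3.290.
n = (3.290 / 0.87)² = 3.782² = 14.30.
Round up.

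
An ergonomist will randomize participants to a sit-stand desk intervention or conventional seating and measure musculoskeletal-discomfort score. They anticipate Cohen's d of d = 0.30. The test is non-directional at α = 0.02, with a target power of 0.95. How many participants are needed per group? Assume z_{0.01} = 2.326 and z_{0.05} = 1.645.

n = 351 per group

For two independent groups with equal n: n = 2·((z_{α/2} + z_β) / d)².
z_{α/2} + z_β = 2.326 + 1.645 = 3.971.
n = 2 × (3.971 / 0.30)² = 2 × 13.237² = 2 × 175.21 = 350.4.
Round up to the next whole participant.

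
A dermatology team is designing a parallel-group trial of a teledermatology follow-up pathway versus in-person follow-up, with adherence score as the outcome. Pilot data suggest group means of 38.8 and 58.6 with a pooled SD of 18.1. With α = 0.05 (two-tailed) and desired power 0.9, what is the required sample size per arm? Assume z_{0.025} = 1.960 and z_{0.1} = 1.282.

n = 18 per group

Cohen's d = |M₁ − M₂| / SD_pooled = |38.8 − 58.6| / 18.1 = 19.8 / 18.1 = 1.094.
For two independent groups with equal n: n = 2·((z_{α/2} + z_β) / d)².
z_{α/2} + z_β = 1.960 + 1.282 = 3.242.
n = 2 × (3.242 / 1.094)² = 2 × 2.963² = 2 × 8.78 = 17.6.
Round up to the next whole participant.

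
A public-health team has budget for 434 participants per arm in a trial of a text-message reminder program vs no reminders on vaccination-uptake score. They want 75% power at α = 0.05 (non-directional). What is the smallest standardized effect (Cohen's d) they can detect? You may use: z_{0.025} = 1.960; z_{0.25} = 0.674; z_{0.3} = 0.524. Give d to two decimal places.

d_min ≈ 0.18

For two independent groups of n = 434 each: d_min = (z_{α/2} + z_β)·√(2/n).
z-sum = 1.960 + 0.674 = 2.634.
d_min = 2.634 × √(2/434) = 2.634 × 0.0679 = 0.179.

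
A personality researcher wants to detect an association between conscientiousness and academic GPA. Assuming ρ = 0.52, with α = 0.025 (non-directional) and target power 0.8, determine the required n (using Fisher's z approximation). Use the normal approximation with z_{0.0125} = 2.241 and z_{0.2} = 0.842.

Fisher's z: C = ½·ln((1+r)/(1−r)) = ½·ln(3.1667) = 0.5763.
n = ((z_{α/2} + z_β)/C)² + 3.
(2.241 + 0.842) / 0.5763 = 3.083 / 0.5763 = 5.350.
n = 5.350² + 3 = 28.62 + 3 = 31.6.
Round up.

n = 32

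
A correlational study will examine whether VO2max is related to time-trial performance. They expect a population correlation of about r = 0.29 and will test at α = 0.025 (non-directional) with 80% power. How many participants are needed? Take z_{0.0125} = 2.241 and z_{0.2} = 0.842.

Fisher's z: C = ½·ln((1+r)/(1−r)) = ½·ln(1.8169) = 0.2986.
n = ((z_{α/2} + z_β)/C)² + 3.
(2.241 + 0.842) / 0.2986 = 3.083 / 0.2986 = 10.325.
n = 10.325² + 3 = 106.60 + 3 = 109.6.
Round up.

n = 110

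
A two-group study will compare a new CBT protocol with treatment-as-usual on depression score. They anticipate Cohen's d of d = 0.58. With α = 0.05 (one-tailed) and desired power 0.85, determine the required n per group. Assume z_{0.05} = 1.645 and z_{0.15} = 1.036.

For two independent groups with equal n: n = 2·((z_{α} + z_β) / d)².
z_{α} + z_β = 1.645 + 1.036 = 2.681.
n = 2 × (2.681 / 0.58)² = 2 × 4.622² = 2 × 21.37 = 42.7.
Round up to the next whole participant.

n = 43 per group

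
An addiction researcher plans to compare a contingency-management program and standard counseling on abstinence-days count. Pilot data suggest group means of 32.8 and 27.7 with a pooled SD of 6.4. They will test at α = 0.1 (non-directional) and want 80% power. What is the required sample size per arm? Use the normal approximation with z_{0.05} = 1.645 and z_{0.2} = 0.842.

Cohen's d = |M₁ − M₂| / SD_pooled = |32.8 − 27.7| / 6.4 = 5.1 / 6.4 = 0.797.
For two independent groups with equal n: n = 2·((z_{α/2} + z_β) / d)².
z_{α/2} + z_β = 1.645 + 0.842 = 2.487.
n = 2 × (2.487 / 0.797)² = 2 × 3.120² = 2 × 9.74 = 19.5.
Round up to the next whole participant.

n = 20 per group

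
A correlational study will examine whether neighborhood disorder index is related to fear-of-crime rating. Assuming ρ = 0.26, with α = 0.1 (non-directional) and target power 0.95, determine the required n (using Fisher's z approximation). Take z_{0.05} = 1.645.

Fisher's z: C = ½·ln((1+r)/(1−r)) = ½·ln(1.7027) = 0.2661.
n = ((z_{α/2} + z_β)/C)² + 3.
(1.645 + 1.645) / 0.2661 = 3.290 / 0.2661 = 12.364.
n = 12.364² + 3 = 152.86 + 3 = 155.9.
Round up.

n = 156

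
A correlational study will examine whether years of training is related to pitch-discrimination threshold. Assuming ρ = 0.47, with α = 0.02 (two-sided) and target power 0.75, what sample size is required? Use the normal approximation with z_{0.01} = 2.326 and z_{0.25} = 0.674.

n = 38

Fisher's z: C = ½·ln((1+r)/(1−r)) = ½·ln(2.7736) = 0.5101.
n = ((z_{α/2} + z_β)/C)² + 3.
(2.326 + 0.674) / 0.5101 = 3.000 / 0.5101 = 5.881.
n = 5.881² + 3 = 34.59 + 3 = 37.6.
Round up.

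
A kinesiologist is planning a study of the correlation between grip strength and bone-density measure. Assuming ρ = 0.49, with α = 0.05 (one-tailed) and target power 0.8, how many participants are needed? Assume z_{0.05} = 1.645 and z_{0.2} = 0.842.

Fisher's z: C = ½·ln((1+r)/(1−r)) = ½·ln(2.9216) = 0.5361.
n = ((z_{α} + z_β)/C)² + 3.
(1.645 + 0.842) / 0.5361 = 2.487 / 0.5361 = 4.639.
n = 4.639² + 3 = 21.52 + 3 = 24.5.
Round up.

n = 25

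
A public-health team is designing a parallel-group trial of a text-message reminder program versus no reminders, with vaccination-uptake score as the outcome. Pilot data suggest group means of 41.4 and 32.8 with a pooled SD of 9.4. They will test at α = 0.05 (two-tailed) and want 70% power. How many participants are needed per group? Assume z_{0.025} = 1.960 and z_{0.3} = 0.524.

Cohen's d = |M₁ − M₂| / SD_pooled = |41.4 − 32.8| / 9.4 = 8.6 / 9.4 = 0.915.
For two independent groups with equal n: n = 2·((z_{α/2} + z_β) / d)².
z_{α/2} + z_β = 1.960 + 0.524 = 2.484.
n = 2 × (2.484 / 0.915)² = 2 × 2.715² = 2 × 7.37 = 14.7.
Round up to the next whole participant.

n = 15 per group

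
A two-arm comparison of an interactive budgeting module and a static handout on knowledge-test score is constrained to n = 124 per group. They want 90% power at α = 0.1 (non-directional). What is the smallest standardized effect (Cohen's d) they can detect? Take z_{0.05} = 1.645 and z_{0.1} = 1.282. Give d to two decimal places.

d_min ≈ 0.37

For two independent groups of n = 124 each: d_min = (z_{α/2} + z_β)·√(2/n).
z-sum = 1.645 + 1.282 = 2.927.
d_min = 2.927 × √(2/124) = 2.927 × 0.1270 = 0.372.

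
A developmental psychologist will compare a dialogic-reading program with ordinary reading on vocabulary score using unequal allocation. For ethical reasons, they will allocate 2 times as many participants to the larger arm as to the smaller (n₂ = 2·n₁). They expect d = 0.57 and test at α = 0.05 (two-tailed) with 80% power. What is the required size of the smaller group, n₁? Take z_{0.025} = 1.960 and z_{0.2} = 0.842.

n₁ = 37

With allocation ratio k = n₂/n₁ = 2, Var(x̄₁−x̄₂) = σ²(1/n₁ + 1/(k·n₁)) = σ²·(k+1)/(k·n₁).
So n₁ = (1 + 1/k)·((z_{α/2} + z_β)/d)² = 1.500 × (2.802/0.57)².
n₁ = 1.500 × 24.16 = 36.2.
Round up: n₁ = 37, giving n₂ = 2 × 37 = 74.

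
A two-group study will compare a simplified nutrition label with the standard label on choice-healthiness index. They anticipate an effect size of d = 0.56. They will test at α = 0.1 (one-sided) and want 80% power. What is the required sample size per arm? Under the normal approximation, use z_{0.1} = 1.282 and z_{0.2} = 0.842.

For two independent groups with equal n: n = 2·((z_{α} + z_β) / d)².
z_{α} + z_β = 1.282 + 0.842 = 2.124.
n = 2 × (2.124 / 0.56)² = 2 × 3.793² = 2 × 14.39 = 28.8.
Round up to the next whole participant.

n = 29 per group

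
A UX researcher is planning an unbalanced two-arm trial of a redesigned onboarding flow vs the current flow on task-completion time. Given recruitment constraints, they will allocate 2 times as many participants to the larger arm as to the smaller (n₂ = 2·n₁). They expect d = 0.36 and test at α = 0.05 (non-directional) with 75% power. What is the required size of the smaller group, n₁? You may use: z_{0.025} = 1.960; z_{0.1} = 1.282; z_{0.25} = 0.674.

With allocation ratio k = n₂/n₁ = 2, Var(x̄₁−x̄₂) = σ²(1/n₁ + 1/(k·n₁)) = σ²·(k+1)/(k·n₁).
So n₁ = (1 + 1/k)·((z_{α/2} + z_β)/d)² = 1.500 × (2.634/0.36)².
n₁ = 1.500 × 53.53 = 80.3.
Round up: n₁ = 81, giving n₂ = 2 × 81 = 162.

n₁ = 81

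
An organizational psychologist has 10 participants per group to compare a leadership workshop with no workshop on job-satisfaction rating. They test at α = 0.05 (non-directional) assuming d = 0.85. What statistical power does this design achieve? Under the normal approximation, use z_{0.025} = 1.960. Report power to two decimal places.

For two equal groups, power = Φ(d·√(n/2) − z_{α/2}).
d·√(n/2) = 0.85 × √(10/2) = 0.85 × 2.236 = 1.901.
z_β = 1.901 − 1.960 = -0.059.
Power = Φ(-0.059) = 0.476.

power ≈ 0.48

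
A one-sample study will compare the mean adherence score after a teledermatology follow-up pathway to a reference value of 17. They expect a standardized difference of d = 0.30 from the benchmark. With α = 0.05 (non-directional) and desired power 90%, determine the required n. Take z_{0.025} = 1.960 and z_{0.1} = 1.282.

n = 117

For a one-sample test: n = ((z_{α/2} + z_β) / d)².
z_{α/2} + z_β = 1.960 + 1.282 = 3.242.
n = (3.242 / 0.30)² = 10.807² = 116.78.
Round up.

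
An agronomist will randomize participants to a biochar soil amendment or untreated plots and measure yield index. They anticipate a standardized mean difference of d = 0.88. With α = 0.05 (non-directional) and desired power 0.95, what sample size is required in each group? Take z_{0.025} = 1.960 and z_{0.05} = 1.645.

For two independent groups with equal n: n = 2·((z_{α/2} + z_β) / d)².
z_{α/2} + z_β = 1.960 + 1.645 = 3.605.
n = 2 × (3.605 / 0.88)² = 2 × 4.097² = 2 × 16.78 = 33.6.
Round up to the next whole participant.

n = 34 per group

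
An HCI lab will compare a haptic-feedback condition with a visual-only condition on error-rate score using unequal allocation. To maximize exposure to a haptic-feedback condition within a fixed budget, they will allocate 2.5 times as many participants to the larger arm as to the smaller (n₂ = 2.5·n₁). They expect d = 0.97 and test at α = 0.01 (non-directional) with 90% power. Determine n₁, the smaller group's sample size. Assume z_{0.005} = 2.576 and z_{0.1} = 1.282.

n₁ = 23

With allocation ratio k = n₂/n₁ = 2.5, Var(x̄₁−x̄₂) = σ²(1/n₁ + 1/(k·n₁)) = σ²·(k+1)/(k·n₁).
So n₁ = (1 + 1/k)·((z_{α/2} + z_β)/d)² = 1.400 × (3.858/0.97)².
n₁ = 1.400 × 15.82 = 22.1.
Round up: n₁ = 23, giving n₂ = ⌈2.5 × 23⌉ = ⌈57.5⌉ = 58.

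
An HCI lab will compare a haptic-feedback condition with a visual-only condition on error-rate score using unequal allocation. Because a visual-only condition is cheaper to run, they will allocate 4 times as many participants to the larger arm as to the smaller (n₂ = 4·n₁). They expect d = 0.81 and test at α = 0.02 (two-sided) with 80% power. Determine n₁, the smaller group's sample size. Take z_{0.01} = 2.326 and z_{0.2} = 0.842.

n₁ = 20

With allocation ratio k = n₂/n₁ = 4, Var(x̄₁−x̄₂) = σ²(1/n₁ + 1/(k·n₁)) = σ²·(k+1)/(k·n₁).
So n₁ = (1 + 1/k)·((z_{α/2} + z_β)/d)² = 1.250 × (3.168/0.81)².
n₁ = 1.250 × 15.30 = 19.1.
Round up: n₁ = 20, giving n₂ = 4 × 20 = 80.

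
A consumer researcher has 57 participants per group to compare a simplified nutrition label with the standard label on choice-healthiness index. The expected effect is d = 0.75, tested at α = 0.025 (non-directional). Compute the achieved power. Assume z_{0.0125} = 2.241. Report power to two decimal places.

For two equal groups, power = Φ(d·√(n/2) − z_{α/2}).
d·√(n/2) = 0.75 × √(57/2) = 0.75 × 5.339 = 4.004.
z_β = 4.004 − 2.241 = 1.763.
Power = Φ(1.763) = 0.961.

power ≈ 0.96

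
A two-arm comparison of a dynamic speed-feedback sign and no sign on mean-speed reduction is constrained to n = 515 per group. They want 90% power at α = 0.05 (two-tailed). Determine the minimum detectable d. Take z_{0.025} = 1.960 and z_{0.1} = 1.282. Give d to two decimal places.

For two independent groups of n = 515 each: d_min = (z_{α/2} + z_β)·√(2/n).
z-sum = 1.960 + 1.282 = 3.242.
d_min = 3.242 × √(2/515) = 3.242 × 0.0623 = 0.202.

d_min ≈ 0.20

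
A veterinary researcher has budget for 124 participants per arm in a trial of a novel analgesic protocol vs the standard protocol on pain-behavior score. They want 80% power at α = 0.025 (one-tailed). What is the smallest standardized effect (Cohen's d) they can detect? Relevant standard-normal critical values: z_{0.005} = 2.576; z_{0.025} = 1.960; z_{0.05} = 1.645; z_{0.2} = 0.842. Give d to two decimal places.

d_min ≈ 0.36

For two independent groups of n = 124 each: d_min = (z_{α} + z_β)·√(2/n).
z-sum = 1.960 + 0.842 = 2.802.
d_min = 2.802 × √(2/124) = 2.802 × 0.1270 = 0.356.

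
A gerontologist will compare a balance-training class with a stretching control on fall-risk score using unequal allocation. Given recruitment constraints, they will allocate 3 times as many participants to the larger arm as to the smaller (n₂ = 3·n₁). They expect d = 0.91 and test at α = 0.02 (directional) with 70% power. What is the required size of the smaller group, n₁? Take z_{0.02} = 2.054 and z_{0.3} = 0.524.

n₁ = 11

With allocation ratio k = n₂/n₁ = 3, Var(x̄₁−x̄₂) = σ²(1/n₁ + 1/(k·n₁)) = σ²·(k+1)/(k·n₁).
So n₁ = (1 + 1/k)·((z_{α} + z_β)/d)² = 1.333 × (2.578/0.91)².
n₁ = 1.333 × 8.03 = 10.7.
Round up: n₁ = 11, giving n₂ = 3 × 11 = 33.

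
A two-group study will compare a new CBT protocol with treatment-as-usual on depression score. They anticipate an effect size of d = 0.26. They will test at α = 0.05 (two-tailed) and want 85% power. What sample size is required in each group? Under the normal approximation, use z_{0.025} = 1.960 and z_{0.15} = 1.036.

n = 266 per group

For two independent groups with equal n: n = 2·((z_{α/2} + z_β) / d)².
z_{α/2} + z_β = 1.960 + 1.036 = 2.996.
n = 2 × (2.996 / 0.26)² = 2 × 11.523² = 2 × 132.78 = 265.6.
Round up to the next whole participant.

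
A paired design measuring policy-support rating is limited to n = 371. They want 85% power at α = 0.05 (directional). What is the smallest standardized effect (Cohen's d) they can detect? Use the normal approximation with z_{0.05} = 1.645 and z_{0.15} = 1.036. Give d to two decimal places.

d_min ≈ 0.14

For a single sample (or paired design) of n = 371: d_min = (z_{α} + z_β)/√n.
z-sum = 1.645 + 1.036 = 2.681.
d_min = 2.681 / √371 = 2.681 / 19.261 = 0.139.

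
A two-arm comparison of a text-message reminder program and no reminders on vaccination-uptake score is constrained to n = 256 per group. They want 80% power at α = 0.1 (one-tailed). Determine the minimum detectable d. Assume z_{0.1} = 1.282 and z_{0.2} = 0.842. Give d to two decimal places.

For two independent groups of n = 256 each: d_min = (z_{α} + z_β)·√(2/n).
z-sum = 1.282 + 0.842 = 2.124.
d_min = 2.124 × √(2/256) = 2.124 × 0.0884 = 0.188.

d_min ≈ 0.19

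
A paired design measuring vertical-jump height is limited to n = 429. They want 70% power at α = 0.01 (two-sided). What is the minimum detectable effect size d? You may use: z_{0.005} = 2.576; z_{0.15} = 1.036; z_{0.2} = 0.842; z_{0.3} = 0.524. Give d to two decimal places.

For a single sample (or paired design) of n = 429: d_min = (z_{α/2} + z_β)/√n.
z-sum = 2.576 + 0.524 = 3.100.
d_min = 3.100 / √429 = 3.100 / 20.712 = 0.150.

d_min ≈ 0.15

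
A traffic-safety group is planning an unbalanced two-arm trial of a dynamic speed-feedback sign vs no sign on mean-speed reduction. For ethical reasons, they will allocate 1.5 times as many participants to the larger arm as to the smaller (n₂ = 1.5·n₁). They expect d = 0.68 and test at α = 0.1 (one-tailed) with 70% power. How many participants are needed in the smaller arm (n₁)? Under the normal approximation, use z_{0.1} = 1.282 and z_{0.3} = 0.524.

n₁ = 12

With allocation ratio k = n₂/n₁ = 1.5, Var(x̄₁−x̄₂) = σ²(1/n₁ + 1/(k·n₁)) = σ²·(k+1)/(k·n₁).
So n₁ = (1 + 1/k)·((z_{α} + z_β)/d)² = 1.667 × (1.806/0.68)².
n₁ = 1.667 × 7.05 = 11.8.
Round up: n₁ = 12, giving n₂ = 1.5 × 12 = 18.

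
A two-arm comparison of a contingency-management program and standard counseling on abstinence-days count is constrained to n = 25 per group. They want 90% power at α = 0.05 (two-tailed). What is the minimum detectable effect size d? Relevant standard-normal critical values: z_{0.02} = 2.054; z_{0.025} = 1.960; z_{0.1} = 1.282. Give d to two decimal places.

d_min ≈ 0.92

For two independent groups of n = 25 each: d_min = (z_{α/2} + z_β)·√(2/n).
z-sum = 1.960 + 1.282 = 3.242.
d_min = 3.242 × √(2/25) = 3.242 × 0.2828 = 0.917.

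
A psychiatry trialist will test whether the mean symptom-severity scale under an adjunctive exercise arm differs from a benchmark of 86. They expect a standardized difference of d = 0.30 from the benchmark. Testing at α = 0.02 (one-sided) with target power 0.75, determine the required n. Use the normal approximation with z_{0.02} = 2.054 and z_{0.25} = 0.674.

n = 83

For a one-sample test: n = ((z_{α} + z_β) / d)².
z_{α} + z_β = 2.054 + 0.674 = 2.728.
n = (2.728 / 0.30)² = 9.093² = 82.69.
Round up.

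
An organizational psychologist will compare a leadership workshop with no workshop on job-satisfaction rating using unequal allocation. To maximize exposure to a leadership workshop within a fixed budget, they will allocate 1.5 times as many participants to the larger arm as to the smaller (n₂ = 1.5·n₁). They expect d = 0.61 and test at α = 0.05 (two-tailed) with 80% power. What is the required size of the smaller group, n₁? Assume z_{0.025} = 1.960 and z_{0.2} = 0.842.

n₁ = 36

With allocation ratio k = n₂/n₁ = 1.5, Var(x̄₁−x̄₂) = σ²(1/n₁ + 1/(k·n₁)) = σ²·(k+1)/(k·n₁).
So n₁ = (1 + 1/k)·((z_{α/2} + z_β)/d)² = 1.667 × (2.802/0.61)².
n₁ = 1.667 × 21.10 = 35.2.
Round up: n₁ = 36, giving n₂ = 1.5 × 36 = 54.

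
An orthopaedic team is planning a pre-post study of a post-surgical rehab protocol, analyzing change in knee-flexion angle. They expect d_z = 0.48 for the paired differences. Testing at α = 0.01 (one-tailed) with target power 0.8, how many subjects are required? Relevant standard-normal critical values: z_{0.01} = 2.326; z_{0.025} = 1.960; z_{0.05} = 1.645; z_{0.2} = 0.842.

n = 44 pairs

For a paired (one-sample on differences) test: n = ((z_{α} + z_β) / d)².
z_{α} + z_β = 2.326 + 0.842 = 3.168.
n = (3.168 / 0.48)² = 6.600² = 43.56.
Round up.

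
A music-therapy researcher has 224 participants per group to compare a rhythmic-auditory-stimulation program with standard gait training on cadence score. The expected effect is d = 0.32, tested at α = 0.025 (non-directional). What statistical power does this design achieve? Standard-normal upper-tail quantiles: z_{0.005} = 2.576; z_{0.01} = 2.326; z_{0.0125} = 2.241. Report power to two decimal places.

For two equal groups, power = Φ(d·√(n/2) − z_{α/2}).
d·√(n/2) = 0.32 × √(224/2) = 0.32 × 10.583 = 3.387.
z_β = 3.387 − 2.241 = 1.146.
Power = Φ(1.146) = 0.874.

power ≈ 0.87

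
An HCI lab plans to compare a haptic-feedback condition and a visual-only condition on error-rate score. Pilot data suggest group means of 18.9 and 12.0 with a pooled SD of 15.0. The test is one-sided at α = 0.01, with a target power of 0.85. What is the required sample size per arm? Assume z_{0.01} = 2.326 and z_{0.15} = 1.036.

n = 107 per group

Cohen's d = |M₁ − M₂| / SD_pooled = |18.9 − 12.0| / 15.0 = 6.9 / 15.0 = 0.460.
For two independent groups with equal n: n = 2·((z_{α} + z_β) / d)².
z_{α} + z_β = 2.326 + 1.036 = 3.362.
n = 2 × (3.362 / 0.460)² = 2 × 7.309² = 2 × 53.42 = 106.8.
Round up to the next whole participant.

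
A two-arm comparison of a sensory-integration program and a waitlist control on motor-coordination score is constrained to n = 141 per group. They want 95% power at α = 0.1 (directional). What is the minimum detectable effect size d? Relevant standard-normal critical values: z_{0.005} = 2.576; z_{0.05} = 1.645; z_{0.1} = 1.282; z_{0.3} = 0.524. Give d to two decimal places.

d_min ≈ 0.35

For two independent groups of n = 141 each: d_min = (z_{α} + z_β)·√(2/n).
z-sum = 1.282 + 1.645 = 2.927.
d_min = 2.927 × √(2/141) = 2.927 × 0.1191 = 0.349.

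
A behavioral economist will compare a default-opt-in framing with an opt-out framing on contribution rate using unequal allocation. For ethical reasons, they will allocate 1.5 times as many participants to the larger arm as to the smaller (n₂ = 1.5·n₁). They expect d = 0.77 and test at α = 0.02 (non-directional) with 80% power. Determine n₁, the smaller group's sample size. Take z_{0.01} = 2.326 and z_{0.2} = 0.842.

With allocation ratio k = n₂/n₁ = 1.5, Var(x̄₁−x̄₂) = σ²(1/n₁ + 1/(k·n₁)) = σ²·(k+1)/(k·n₁).
So n₁ = (1 + 1/k)·((z_{α/2} + z_β)/d)² = 1.667 × (3.168/0.77)².
n₁ = 1.667 × 16.93 = 28.2.
Round up: n₁ = 29, giving n₂ = ⌈1.5 × 29⌉ = ⌈43.5⌉ = 44.

n₁ = 29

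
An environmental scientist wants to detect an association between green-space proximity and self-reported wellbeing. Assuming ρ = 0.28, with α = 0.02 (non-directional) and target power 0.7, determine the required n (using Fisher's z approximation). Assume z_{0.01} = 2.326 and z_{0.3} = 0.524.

n = 102

Fisher's z: C = ½·ln((1+r)/(1−r)) = ½·ln(1.7778) = 0.2877.
n = ((z_{α/2} + z_β)/C)² + 3.
(2.326 + 0.524) / 0.2877 = 2.850 / 0.2877 = 9.906.
n = 9.906² + 3 = 98.13 + 3 = 101.1.
Round up.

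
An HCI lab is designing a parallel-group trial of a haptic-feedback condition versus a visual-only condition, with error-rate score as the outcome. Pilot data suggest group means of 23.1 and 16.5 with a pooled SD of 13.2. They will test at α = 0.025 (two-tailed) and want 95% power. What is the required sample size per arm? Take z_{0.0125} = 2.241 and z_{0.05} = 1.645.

Cohen's d = |M₁ − M₂| / SD_pooled = |23.1 − 16.5| / 13.2 = 6.6 / 13.2 = 0.500.
For two independent groups with equal n: n = 2·((z_{α/2} + z_β) / d)².
z_{α/2} + z_β = 2.241 + 1.645 = 3.886.
n = 2 × (3.886 / 0.500)² = 2 × 7.772² = 2 × 60.40 = 120.8.
Round up to the next whole participant.

n = 121 per group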